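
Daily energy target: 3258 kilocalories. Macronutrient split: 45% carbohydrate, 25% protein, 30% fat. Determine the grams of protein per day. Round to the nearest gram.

204 g/day

Protein energy = 25% × 3258 = 814.5 kcal.
At 4 kcal/g: 814.5 ÷ 4 = 203.625 g.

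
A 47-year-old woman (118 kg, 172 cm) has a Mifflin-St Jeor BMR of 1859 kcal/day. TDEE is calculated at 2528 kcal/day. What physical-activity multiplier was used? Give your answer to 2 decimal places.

Activity factor = TEE ÷ BMR = 2528 ÷ 1859 = 1.36.

1.36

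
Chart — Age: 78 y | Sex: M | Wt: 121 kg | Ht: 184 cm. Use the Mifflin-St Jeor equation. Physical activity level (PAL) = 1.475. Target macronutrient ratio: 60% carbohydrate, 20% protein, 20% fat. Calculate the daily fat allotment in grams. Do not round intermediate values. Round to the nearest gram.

Mifflin-St Jeor (male): BMR = 10(121) + 6.25(184) − 5(78) + 5 = 1210 + 1150 − 390 + 5 = 1975 kcal/day.
TEE = 1975 × 1.475 = 2913.125 kcal/day.
Fat energy = 20% × 2913.125 = 582.625 kcal.
Fat = 582.625 ÷ 9 kcal/g = 64.7361 g.

65 g/day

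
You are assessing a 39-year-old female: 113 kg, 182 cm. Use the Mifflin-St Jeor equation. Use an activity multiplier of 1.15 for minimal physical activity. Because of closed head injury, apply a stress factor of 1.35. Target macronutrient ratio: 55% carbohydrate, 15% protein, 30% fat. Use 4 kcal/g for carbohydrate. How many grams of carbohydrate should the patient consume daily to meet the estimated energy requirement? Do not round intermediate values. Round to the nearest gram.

Mifflin-St Jeor (female): BMR = 10(113) + 6.25(182) − 5(39) − 161 = 1130 + 1137.5 − 195 − 161 = 1911.5 kcal/day.
TEE = 1911.5 × 1.15 = 2198.225 kcal/day.
With stress factor 1.35: 2198.225 × 1.35 = 2967.6038 kcal/day.
Carbohydrate energy = 55% × 2967.6038 = 1632.1821 kcal.
Carbohydrate = 1632.1821 ÷ 4 kcal/g = 408.0455 g.

408 g/day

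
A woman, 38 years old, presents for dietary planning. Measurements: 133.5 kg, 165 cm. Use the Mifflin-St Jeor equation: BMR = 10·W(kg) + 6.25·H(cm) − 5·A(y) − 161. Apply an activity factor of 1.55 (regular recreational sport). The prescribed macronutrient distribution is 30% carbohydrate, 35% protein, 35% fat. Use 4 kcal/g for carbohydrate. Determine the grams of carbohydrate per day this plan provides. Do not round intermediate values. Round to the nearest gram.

234 g/day

Mifflin-St Jeor (female): BMR = 10(133.5) + 6.25(165) − 5(38) − 161 = 1335 + 1031.25 − 190 − 161 = 2015.25 kcal/day.
TEE = 2015.25 × 1.55 = 3123.6375 kcal/day.
Carbohydrate energy = 30% × 3123.6375 = 937.0913 kcal.
Carbohydrate = 937.0913 ÷ 4 kcal/g = 234.2728 g.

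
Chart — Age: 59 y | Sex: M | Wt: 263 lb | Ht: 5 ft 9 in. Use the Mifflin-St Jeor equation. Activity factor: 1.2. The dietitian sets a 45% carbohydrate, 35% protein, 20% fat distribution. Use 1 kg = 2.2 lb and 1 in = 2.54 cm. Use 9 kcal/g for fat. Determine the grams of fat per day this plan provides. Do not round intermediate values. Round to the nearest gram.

53 g/day

Convert to metric: weight = 263 ÷ 2.2 = 119.5455 kg; height = (5×12 + 9) × 2.54 = 69 × 2.54 = 175.26 cm.
Mifflin-St Jeor (male): BMR = 10(119.5455) + 6.25(175.26) − 5(59) + 5 = 1195.4545 + 1095.375 − 295 + 5 = 2000.8295 kcal/day.
TEE = 2000.8295 × 1.2 = 2400.9955 kcal/day.
Fat energy = 20% × 2400.9955 = 480.1991 kcal.
Fat = 480.1991 ÷ 9 kcal/g = 53.3555 g.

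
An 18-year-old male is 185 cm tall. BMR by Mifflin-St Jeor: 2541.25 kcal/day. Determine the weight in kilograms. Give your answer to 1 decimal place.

147.0 kg

2541.25 = 10·W + 6.25(185) − 5(18) + 5
10·W = 2541.25 − 1071.25 = 1470, so W = 147 kg.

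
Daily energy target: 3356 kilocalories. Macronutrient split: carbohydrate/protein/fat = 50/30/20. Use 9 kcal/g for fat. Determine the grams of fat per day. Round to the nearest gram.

Fat energy = 20% × 3356 = 671.2 kcal.
At 9 kcal/g: 671.2 ÷ 9 = 74.5778 g.

75 g/day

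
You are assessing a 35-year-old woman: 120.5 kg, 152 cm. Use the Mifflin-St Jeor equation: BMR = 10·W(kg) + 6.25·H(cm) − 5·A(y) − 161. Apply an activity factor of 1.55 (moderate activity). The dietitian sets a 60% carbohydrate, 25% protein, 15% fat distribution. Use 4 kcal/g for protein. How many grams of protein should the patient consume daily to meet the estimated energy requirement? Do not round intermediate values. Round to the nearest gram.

Mifflin-St Jeor (female): BMR = 10(120.5) + 6.25(152) − 5(35) − 161 = 1205 + 950 − 175 − 161 = 1819 kcal/day.
TEE = 1819 × 1.55 = 2819.45 kcal/day.
Protein energy = 25% × 2819.45 = 704.8625 kcal.
Protein = 704.8625 ÷ 4 kcal/g = 176.2156 g.

176 g/day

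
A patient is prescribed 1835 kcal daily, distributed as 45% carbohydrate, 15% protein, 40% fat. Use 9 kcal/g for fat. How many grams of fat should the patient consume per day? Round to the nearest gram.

82 g/day

Fat energy = 40% × 1835 = 734 kcal.
At 9 kcal/g: 734 ÷ 9 = 81.5556 g.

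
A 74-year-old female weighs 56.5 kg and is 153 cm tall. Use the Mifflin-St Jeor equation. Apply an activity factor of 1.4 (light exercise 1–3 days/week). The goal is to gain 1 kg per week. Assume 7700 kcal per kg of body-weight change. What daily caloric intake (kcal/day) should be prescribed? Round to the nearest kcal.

2486 kcal/day

Mifflin-St Jeor (female): BMR = 10(56.5) + 6.25(153) − 5(74) − 161 = 565 + 956.25 − 370 − 161 = 990.25 kcal/day.
TEE = 990.25 × 1.4 = 1386.35 kcal/day.
Required daily surplus = 1 × 7700 ÷ 7 = 1100 kcal/day.
Target intake = 1386.35 + 1100 = 2486.35 kcal/day.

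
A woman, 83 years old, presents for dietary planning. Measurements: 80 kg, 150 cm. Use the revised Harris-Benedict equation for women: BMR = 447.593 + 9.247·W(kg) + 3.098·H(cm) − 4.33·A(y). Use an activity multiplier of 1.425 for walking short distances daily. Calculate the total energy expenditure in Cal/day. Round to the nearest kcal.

1842 Cal/day

Harris-Benedict: BMR = 447.593 + 9.247(80) + 3.098(150) − 4.33(83) = 1292.663 kcal/day.
TEE = BMR × activity factor = 1292.663 × 1.425 = 1842.0448 kcal/day.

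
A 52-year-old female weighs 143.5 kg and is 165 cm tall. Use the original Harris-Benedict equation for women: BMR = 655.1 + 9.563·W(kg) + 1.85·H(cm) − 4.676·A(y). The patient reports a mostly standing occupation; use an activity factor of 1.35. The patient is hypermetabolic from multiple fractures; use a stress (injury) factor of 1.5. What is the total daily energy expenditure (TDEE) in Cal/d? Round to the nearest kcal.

4231 Cal/d

Harris-Benedict: BMR = 655.1 + 9.563(143.5) + 1.85(165) − 4.676(52) = 2089.4885 kcal/day.
TEE = BMR × activity factor = 2089.4885 × 1.35 = 2820.8095 kcal/day.
Apply stress factor: 2820.8095 × 1.5 = 4231.2142 kcal/day.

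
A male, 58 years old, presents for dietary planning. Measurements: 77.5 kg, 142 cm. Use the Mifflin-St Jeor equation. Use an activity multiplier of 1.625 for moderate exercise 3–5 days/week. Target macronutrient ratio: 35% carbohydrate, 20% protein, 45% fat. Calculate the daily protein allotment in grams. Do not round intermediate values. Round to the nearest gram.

112 g/day

Mifflin-St Jeor (male): BMR = 10(77.5) + 6.25(142) − 5(58) + 5 = 775 + 887.5 − 290 + 5 = 1377.5 kcal/day.
TEE = 1377.5 × 1.625 = 2238.4375 kcal/day.
Protein energy = 20% × 2238.4375 = 447.6875 kcal.
Protein = 447.6875 ÷ 4 kcal/g = 111.9219 g.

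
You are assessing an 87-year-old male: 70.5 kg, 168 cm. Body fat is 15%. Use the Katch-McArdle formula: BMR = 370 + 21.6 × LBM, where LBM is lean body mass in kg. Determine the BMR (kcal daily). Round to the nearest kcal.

1664 kcal daily

LBM = 70.5 × (1 − 0.15) = 59.925 kg. Katch-McArdle: BMR = 370 + 21.6 × 59.925 = 1664.38 kcal/day.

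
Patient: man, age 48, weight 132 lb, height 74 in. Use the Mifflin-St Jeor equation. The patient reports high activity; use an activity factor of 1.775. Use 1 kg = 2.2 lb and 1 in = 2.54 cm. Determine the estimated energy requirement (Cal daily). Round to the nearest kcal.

Convert to metric: weight = 132 ÷ 2.2 = 60 kg; height = 74 × 2.54 = 187.96 cm.
Mifflin-St Jeor (male): BMR = 10(60) + 6.25(187.96) − 5(48) + 5 = 600 + 1174.75 − 240 + 5 = 1539.75 kcal/day.
TEE = BMR × activity factor = 1539.75 × 1.775 = 2733.0563 kcal/day.

2733 Cal daily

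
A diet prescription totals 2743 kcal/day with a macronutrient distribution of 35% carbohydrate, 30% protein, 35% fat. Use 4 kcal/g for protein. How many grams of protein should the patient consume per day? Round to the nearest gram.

206 g/day

Protein energy = 30% × 2743 = 822.9 kcal.
At 4 kcal/g: 822.9 ÷ 4 = 205.725 g.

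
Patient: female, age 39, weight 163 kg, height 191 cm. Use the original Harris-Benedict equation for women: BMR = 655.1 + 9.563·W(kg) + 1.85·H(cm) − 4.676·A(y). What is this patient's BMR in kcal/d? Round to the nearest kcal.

Harris-Benedict: BMR = 655.1 + 9.563(163) + 1.85(191) − 4.676(39) = 2384.855 kcal/day.

2385 kcal/d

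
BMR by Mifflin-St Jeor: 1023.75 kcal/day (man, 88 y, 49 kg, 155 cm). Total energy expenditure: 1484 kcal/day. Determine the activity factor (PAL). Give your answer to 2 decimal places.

Activity factor = TEE ÷ BMR = 1484 ÷ 1023.75 = 1.45.

1.45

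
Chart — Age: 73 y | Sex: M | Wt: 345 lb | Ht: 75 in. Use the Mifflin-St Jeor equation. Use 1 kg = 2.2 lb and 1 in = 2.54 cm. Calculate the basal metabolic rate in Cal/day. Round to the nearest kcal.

2399 Cal/day

Convert to metric: weight = 345 ÷ 2.2 = 156.8182 kg; height = 75 × 2.54 = 190.5 cm.
Mifflin-St Jeor (male): BMR = 10(156.8182) + 6.25(190.5) − 5(73) + 5 = 1568.1818 + 1190.625 − 365 + 5 = 2398.8068 kcal/day.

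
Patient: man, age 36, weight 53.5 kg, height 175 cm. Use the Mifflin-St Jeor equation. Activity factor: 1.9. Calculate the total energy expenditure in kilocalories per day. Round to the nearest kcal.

Mifflin-St Jeor (male): BMR = 10(53.5) + 6.25(175) − 5(36) + 5 = 535 + 1093.75 − 180 + 5 = 1453.75 kcal/day.
TEE = BMR × activity factor = 1453.75 × 1.9 = 2762.125 kcal/day.

2762 kilocalories per day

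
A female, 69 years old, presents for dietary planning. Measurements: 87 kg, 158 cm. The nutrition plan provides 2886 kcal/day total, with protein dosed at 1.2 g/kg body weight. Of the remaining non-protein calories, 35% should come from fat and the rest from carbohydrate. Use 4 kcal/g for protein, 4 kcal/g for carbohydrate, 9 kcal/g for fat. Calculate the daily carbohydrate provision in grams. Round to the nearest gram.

Protein = 1.2 × 87 = 104.4 g → 104.4 × 4 = 417.6 kcal.
Non-protein calories = 2886 − 417.6 = 2468.4 kcal.
Fat: 35% × 2468.4 = 863.94 kcal; carbohydrate: 1604.46 kcal.
Carbohydrate: 1604.46 kcal ÷ 4 kcal/g = 401.115 g.

401 g/day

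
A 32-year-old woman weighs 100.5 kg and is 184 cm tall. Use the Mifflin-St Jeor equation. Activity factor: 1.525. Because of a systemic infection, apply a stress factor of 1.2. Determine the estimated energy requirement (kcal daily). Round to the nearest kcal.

Mifflin-St Jeor (female): BMR = 10(100.5) + 6.25(184) − 5(32) − 161 = 1005 + 1150 − 160 − 161 = 1834 kcal/day.
TEE = BMR × activity factor = 1834 × 1.525 = 2796.85 kcal/day.
Apply stress factor: 2796.85 × 1.2 = 3356.22 kcal/day.

3356 kcal daily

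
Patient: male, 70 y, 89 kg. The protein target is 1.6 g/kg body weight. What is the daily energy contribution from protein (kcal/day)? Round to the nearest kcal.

570 kcal/day

Protein = 1.6 g/kg × 89 kg = 142.4 g/day.
Protein energy = 142.4 g × 4 kcal/g = 569.6 kcal/day.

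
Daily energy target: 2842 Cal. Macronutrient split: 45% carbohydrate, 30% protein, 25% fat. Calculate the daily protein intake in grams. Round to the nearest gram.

Protein energy = 30% × 2842 = 852.6 kcal.
At 4 kcal/g: 852.6 ÷ 4 = 213.15 g.

213 g/day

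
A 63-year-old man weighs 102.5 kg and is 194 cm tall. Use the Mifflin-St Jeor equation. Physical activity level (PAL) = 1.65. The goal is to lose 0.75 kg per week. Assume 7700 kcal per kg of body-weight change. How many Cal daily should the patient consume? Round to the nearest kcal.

2355 Cal daily

Mifflin-St Jeor (male): BMR = 10(102.5) + 6.25(194) − 5(63) + 5 = 1025 + 1212.5 − 315 + 5 = 1927.5 kcal/day.
TEE = 1927.5 × 1.65 = 3180.375 kcal/day.
Required daily deficit = 0.75 × 7700 ÷ 7 = 825 kcal/day.
Target intake = 3180.375 − 825 = 2355.375 kcal/day.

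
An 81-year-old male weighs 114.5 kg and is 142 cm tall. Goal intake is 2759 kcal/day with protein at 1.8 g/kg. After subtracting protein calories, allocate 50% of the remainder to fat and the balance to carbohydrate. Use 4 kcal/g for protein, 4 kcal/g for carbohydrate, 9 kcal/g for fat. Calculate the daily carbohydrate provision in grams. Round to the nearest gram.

Protein = 1.8 × 114.5 = 206.1 g → 206.1 × 4 = 824.4 kcal.
Non-protein calories = 2759 − 824.4 = 1934.6 kcal.
Fat: 50% × 1934.6 = 967.3 kcal; carbohydrate: 967.3 kcal.
Carbohydrate: 967.3 kcal ÷ 4 kcal/g = 241.825 g.

242 g/day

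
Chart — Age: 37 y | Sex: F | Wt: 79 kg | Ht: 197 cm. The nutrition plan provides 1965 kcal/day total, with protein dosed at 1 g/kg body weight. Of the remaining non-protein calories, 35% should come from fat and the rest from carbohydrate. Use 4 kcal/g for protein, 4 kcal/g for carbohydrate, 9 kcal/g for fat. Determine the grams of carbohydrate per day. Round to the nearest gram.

Protein = 1 × 79 = 79 g → 79 × 4 = 316 kcal.
Non-protein calories = 1965 − 316 = 1649 kcal.
Fat: 35% × 1649 = 577.15 kcal; carbohydrate: 1071.85 kcal.
Carbohydrate: 1071.85 kcal ÷ 4 kcal/g = 267.9625 g.

268 g/day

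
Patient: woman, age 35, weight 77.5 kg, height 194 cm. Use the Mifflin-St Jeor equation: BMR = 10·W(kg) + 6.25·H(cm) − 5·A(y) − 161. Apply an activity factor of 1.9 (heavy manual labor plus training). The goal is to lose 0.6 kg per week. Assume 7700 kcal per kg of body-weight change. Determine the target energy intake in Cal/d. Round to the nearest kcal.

2478 Cal/d

Mifflin-St Jeor (female): BMR = 10(77.5) + 6.25(194) − 5(35) − 161 = 775 + 1212.5 − 175 − 161 = 1651.5 kcal/day.
TEE = 1651.5 × 1.9 = 3137.85 kcal/day.
Required daily deficit = 0.6 × 7700 ÷ 7 = 660 kcal/day.
Target intake = 3137.85 − 660 = 2477.85 kcal/day.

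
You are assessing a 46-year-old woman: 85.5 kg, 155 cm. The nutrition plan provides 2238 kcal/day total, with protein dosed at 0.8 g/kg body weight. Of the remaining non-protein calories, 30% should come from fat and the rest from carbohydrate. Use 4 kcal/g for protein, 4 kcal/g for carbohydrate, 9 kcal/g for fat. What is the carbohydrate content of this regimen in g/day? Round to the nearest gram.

Protein = 0.8 × 85.5 = 68.4 g → 68.4 × 4 = 273.6 kcal.
Non-protein calories = 2238 − 273.6 = 1964.4 kcal.
Fat: 30% × 1964.4 = 589.32 kcal; carbohydrate: 1375.08 kcal.
Carbohydrate: 1375.08 kcal ÷ 4 kcal/g = 343.77 g.

344 g/day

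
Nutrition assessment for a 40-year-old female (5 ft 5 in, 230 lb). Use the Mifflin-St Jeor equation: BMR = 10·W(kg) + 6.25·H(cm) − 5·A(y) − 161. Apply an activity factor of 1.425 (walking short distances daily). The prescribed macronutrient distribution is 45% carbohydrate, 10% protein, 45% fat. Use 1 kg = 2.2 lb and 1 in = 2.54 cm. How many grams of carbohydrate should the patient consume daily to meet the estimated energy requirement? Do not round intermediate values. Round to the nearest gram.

275 g/day

Convert to metric: weight = 230 ÷ 2.2 = 104.5455 kg; height = (5×12 + 5) × 2.54 = 65 × 2.54 = 165.1 cm.
Mifflin-St Jeor (female): BMR = 10(104.5455) + 6.25(165.1) − 5(40) − 161 = 1045.4545 + 1031.875 − 200 − 161 = 1716.3295 kcal/day.
TEE = 1716.3295 × 1.425 = 2445.7696 kcal/day.
Carbohydrate energy = 45% × 2445.7696 = 1100.5963 kcal.
Carbohydrate = 1100.5963 ÷ 4 kcal/g = 275.1491 g.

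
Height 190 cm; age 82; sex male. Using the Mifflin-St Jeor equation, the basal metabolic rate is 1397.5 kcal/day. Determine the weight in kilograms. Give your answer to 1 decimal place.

61.5 kg

1397.5 = 10·W + 6.25(190) − 5(82) + 5
10·W = 1397.5 − 782.5 = 615, so W = 61.5 kg.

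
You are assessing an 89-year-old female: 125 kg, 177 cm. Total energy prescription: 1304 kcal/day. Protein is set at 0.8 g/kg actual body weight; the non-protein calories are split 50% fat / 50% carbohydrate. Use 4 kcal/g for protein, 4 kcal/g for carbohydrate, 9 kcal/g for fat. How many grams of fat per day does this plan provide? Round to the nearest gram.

Protein = 0.8 × 125 = 100 g → 100 × 4 = 400 kcal.
Non-protein calories = 1304 − 400 = 904 kcal.
Fat: 50% × 904 = 452 kcal; carbohydrate: 452 kcal.
Fat: 452 kcal ÷ 9 kcal/g = 50.2222 g.

50 g/day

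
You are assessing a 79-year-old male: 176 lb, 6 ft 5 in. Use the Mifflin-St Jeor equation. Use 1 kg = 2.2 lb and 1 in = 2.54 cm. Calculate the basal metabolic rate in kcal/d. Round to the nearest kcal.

Convert to metric: weight = 176 ÷ 2.2 = 80 kg; height = (6×12 + 5) × 2.54 = 77 × 2.54 = 195.58 cm.
Mifflin-St Jeor (male): BMR = 10(80) + 6.25(195.58) − 5(79) + 5 = 800 + 1222.375 − 395 + 5 = 1632.375 kcal/day.

1632 kcal/d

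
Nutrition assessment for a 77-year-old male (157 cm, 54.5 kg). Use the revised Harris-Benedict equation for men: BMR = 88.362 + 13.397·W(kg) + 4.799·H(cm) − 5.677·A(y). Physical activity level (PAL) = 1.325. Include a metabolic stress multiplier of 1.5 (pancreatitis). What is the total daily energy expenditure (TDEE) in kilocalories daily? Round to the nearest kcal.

2255 kilocalories daily

Harris-Benedict: BMR = 88.362 + 13.397(54.5) + 4.799(157) − 5.677(77) = 1134.8125 kcal/day.
TEE = BMR × activity factor = 1134.8125 × 1.325 = 1503.6266 kcal/day.
Apply stress factor: 1503.6266 × 1.5 = 2255.4398 kcal/day.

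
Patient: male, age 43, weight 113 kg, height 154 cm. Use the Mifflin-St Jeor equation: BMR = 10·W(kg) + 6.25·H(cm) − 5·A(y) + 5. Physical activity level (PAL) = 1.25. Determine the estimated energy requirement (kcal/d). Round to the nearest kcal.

2353 kcal/d

Mifflin-St Jeor (male): BMR = 10(113) + 6.25(154) − 5(43) + 5 = 1130 + 962.5 − 215 + 5 = 1882.5 kcal/day.
TEE = BMR × activity factor = 1882.5 × 1.25 = 2353.125 kcal/day.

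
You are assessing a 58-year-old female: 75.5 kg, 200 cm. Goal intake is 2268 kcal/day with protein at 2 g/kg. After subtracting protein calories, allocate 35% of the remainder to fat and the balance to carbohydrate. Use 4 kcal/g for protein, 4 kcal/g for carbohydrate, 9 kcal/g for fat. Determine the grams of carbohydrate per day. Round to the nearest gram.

270 g/day

Protein = 2 × 75.5 = 151 g → 151 × 4 = 604 kcal.
Non-protein calories = 2268 − 604 = 1664 kcal.
Fat: 35% × 1664 = 582.4 kcal; carbohydrate: 1081.6 kcal.
Carbohydrate: 1081.6 kcal ÷ 4 kcal/g = 270.4 g.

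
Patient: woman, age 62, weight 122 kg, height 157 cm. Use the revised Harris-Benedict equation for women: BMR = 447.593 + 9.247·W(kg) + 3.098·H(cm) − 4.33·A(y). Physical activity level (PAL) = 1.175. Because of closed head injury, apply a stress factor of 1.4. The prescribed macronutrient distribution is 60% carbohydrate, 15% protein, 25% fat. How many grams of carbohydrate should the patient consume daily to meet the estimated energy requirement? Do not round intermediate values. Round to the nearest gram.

443 g/day

Harris-Benedict: BMR = 447.593 + 9.247(122) + 3.098(157) − 4.33(62) = 1793.653 kcal/day.
TEE = 1793.653 × 1.175 = 2107.5423 kcal/day.
With stress factor 1.4: 2107.5423 × 1.4 = 2950.5592 kcal/day.
Carbohydrate energy = 60% × 2950.5592 = 1770.3355 kcal.
Carbohydrate = 1770.3355 ÷ 4 kcal/g = 442.5839 g.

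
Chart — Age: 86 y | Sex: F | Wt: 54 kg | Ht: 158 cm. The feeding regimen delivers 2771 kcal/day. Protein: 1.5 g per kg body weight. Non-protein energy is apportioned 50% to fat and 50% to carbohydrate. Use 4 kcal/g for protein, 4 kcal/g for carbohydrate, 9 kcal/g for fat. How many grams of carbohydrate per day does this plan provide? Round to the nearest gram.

Protein = 1.5 × 54 = 81 g → 81 × 4 = 324 kcal.
Non-protein calories = 2771 − 324 = 2447 kcal.
Fat: 50% × 2447 = 1223.5 kcal; carbohydrate: 1223.5 kcal.
Carbohydrate: 1223.5 kcal ÷ 4 kcal/g = 305.875 g.

306 g/day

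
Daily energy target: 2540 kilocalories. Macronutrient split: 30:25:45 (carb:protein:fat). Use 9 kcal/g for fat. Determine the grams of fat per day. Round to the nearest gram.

127 g/day

Fat energy = 45% × 2540 = 1143 kcal.
At 9 kcal/g: 1143 ÷ 9 = 127 g.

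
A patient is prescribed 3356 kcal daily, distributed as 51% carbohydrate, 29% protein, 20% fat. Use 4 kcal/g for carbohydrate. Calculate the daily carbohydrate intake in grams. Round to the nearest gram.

428 g/day

Carbohydrate energy = 51% × 3356 = 1711.56 kcal.
At 4 kcal/g: 1711.56 ÷ 4 = 427.89 g.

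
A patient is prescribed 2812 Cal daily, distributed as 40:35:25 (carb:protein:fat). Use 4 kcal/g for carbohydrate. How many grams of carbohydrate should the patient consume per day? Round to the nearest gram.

281 g/day

Carbohydrate energy = 40% × 2812 = 1124.8 kcal.
At 4 kcal/g: 1124.8 ÷ 4 = 281.2 g.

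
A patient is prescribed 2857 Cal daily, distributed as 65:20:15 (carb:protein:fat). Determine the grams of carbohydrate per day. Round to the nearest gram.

Carbohydrate energy = 65% × 2857 = 1857.05 kcal.
At 4 kcal/g: 1857.05 ÷ 4 = 464.2625 g.

464 g/day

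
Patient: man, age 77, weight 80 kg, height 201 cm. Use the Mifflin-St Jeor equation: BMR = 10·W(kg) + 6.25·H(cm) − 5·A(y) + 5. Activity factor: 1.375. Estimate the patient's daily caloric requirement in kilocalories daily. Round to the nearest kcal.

Mifflin-St Jeor (male): BMR = 10(80) + 6.25(201) − 5(77) + 5 = 800 + 1256.25 − 385 + 5 = 1676.25 kcal/day.
TEE = BMR × activity factor = 1676.25 × 1.375 = 2304.8438 kcal/day.

2305 kilocalories daily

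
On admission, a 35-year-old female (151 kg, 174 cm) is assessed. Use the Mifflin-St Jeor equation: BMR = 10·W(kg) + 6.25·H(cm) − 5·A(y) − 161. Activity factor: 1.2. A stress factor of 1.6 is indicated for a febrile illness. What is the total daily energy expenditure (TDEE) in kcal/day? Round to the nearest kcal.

4342 kcal/day

Mifflin-St Jeor (female): BMR = 10(151) + 6.25(174) − 5(35) − 161 = 1510 + 1087.5 − 175 − 161 = 2261.5 kcal/day.
TEE = BMR × activity factor = 2261.5 × 1.2 = 2713.8 kcal/day.
Apply stress factor: 2713.8 × 1.6 = 4342.08 kcal/day.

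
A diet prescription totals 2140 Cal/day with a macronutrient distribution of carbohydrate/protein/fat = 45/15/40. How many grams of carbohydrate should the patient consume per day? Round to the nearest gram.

241 g/day

Carbohydrate energy = 45% × 2140 = 963 kcal.
At 4 kcal/g: 963 ÷ 4 = 240.75 g.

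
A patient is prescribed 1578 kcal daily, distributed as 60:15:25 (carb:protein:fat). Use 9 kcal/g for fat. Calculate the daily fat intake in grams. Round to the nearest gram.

Fat energy = 25% × 1578 = 394.5 kcal.
At 9 kcal/g: 394.5 ÷ 9 = 43.8333 g.

44 g/day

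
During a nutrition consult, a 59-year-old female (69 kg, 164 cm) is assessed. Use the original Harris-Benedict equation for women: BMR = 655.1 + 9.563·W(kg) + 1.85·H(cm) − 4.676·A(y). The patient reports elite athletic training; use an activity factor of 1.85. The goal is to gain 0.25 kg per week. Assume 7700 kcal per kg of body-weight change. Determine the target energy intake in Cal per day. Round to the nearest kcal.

2759 Cal per day

Harris-Benedict: BMR = 655.1 + 9.563(69) + 1.85(164) − 4.676(59) = 1342.463 kcal/day.
TEE = 1342.463 × 1.85 = 2483.5566 kcal/day.
Required daily surplus = 0.25 × 7700 ÷ 7 = 275 kcal/day.
Target intake = 2483.5566 + 275 = 2758.5566 kcal/day.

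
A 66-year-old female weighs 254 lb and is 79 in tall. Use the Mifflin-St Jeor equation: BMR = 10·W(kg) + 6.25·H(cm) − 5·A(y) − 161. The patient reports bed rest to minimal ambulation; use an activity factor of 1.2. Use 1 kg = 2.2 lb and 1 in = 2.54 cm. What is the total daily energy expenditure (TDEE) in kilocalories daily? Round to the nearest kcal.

Convert to metric: weight = 254 ÷ 2.2 = 115.4545 kg; height = 79 × 2.54 = 200.66 cm.
Mifflin-St Jeor (female): BMR = 10(115.4545) + 6.25(200.66) − 5(66) − 161 = 1154.5455 + 1254.125 − 330 − 161 = 1917.6705 kcal/day.
TEE = BMR × activity factor = 1917.6705 × 1.2 = 2301.2045 kcal/day.

2301 kilocalories daily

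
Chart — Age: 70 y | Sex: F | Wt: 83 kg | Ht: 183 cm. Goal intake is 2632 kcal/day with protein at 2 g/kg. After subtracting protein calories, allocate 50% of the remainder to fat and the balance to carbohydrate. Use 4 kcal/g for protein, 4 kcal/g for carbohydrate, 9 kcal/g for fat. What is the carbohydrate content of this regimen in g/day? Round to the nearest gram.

246 g/day

Protein = 2 × 83 = 166 g → 166 × 4 = 664 kcal.
Non-protein calories = 2632 − 664 = 1968 kcal.
Fat: 50% × 1968 = 984 kcal; carbohydrate: 984 kcal.
Carbohydrate: 984 kcal ÷ 4 kcal/g = 246 g.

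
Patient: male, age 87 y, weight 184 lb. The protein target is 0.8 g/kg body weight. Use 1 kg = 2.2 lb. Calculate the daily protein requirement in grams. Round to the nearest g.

67 g/day

Weight in kg = 184 ÷ 2.2 = 83.6364 kg.
Protein = 0.8 g/kg × 83.6364 kg = 66.9091 g/day.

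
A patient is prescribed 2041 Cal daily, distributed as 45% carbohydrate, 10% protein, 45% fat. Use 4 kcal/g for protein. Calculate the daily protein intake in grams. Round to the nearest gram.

51 g/day

Protein energy = 10% × 2041 = 204.1 kcal.
At 4 kcal/g: 204.1 ÷ 4 = 51.025 g.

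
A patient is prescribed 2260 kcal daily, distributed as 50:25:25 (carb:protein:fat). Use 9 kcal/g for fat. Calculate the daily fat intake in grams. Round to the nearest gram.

63 g/day

Fat energy = 25% × 2260 = 565 kcal.
At 9 kcal/g: 565 ÷ 9 = 62.7778 g.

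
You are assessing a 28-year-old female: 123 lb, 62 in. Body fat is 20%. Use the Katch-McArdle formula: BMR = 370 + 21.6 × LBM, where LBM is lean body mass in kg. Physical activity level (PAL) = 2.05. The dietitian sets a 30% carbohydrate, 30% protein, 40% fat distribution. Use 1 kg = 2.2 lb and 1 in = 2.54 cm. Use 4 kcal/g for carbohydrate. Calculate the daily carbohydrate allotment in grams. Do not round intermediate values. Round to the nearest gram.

Convert to metric: weight = 123 ÷ 2.2 = 55.9091 kg; height = 62 × 2.54 = 157.48 cm.
LBM = 55.9091 × (1 − 0.2) = 44.7273 kg. Katch-McArdle: BMR = 370 + 21.6 × 44.7273 = 1336.1091 kcal/day.
TEE = 1336.1091 × 2.05 = 2739.0236 kcal/day.
Carbohydrate energy = 30% × 2739.0236 = 821.7071 kcal.
Carbohydrate = 821.7071 ÷ 4 kcal/g = 205.4268 g.

205 g/day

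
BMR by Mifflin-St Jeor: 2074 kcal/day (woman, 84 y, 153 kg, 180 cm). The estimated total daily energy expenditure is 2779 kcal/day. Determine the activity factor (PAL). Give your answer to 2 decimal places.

Activity factor = TEE ÷ BMR = 2779 ÷ 2074 = 1.34.

1.34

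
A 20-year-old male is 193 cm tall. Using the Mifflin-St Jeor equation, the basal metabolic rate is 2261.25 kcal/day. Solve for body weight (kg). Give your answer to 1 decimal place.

115.0 kg

2261.25 = 10·W + 6.25(193) − 5(20) + 5
10·W = 2261.25 − 1111.25 = 1150, so W = 115 kg.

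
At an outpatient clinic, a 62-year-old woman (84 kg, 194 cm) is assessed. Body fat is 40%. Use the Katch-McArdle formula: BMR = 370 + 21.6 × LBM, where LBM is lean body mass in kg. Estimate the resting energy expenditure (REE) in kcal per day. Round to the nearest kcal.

1459 kcal per day

LBM = 84 × (1 − 0.4) = 50.4 kg. Katch-McArdle: BMR = 370 + 21.6 × 50.4 = 1458.64 kcal/day.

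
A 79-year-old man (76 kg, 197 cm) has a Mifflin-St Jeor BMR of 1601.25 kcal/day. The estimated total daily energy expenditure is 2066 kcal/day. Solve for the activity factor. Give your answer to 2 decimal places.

Activity factor = TEE ÷ BMR = 2066 ÷ 1601.25 = 1.29.

1.29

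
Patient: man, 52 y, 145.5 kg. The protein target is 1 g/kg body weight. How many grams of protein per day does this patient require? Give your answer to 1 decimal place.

Protein = 1 g/kg × 145.5 kg = 145.5 g/day.

145.5 g/day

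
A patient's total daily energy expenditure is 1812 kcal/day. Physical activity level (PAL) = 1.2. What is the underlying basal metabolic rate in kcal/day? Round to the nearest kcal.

1510 kcal/day

BMR = TEE ÷ activity factor = 1812 ÷ 1.2 = 1510 kcal/day.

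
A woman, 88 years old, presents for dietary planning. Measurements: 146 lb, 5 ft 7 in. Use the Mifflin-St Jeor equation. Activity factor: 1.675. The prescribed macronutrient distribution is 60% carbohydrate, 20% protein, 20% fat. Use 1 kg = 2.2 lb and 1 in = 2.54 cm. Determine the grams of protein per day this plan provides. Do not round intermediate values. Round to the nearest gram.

Convert to metric: weight = 146 ÷ 2.2 = 66.3636 kg; height = (5×12 + 7) × 2.54 = 67 × 2.54 = 170.18 cm.
Mifflin-St Jeor (female): BMR = 10(66.3636) + 6.25(170.18) − 5(88) − 161 = 663.6364 + 1063.625 − 440 − 161 = 1126.2614 kcal/day.
TEE = 1126.2614 × 1.675 = 1886.4878 kcal/day.
Protein energy = 20% × 1886.4878 = 377.2976 kcal.
Protein = 377.2976 ÷ 4 kcal/g = 94.3244 g.

94 g/day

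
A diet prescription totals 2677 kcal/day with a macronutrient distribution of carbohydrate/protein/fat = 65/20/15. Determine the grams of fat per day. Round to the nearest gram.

Fat energy = 15% × 2677 = 401.55 kcal.
At 9 kcal/g: 401.55 ÷ 9 = 44.6167 g.

45 g/day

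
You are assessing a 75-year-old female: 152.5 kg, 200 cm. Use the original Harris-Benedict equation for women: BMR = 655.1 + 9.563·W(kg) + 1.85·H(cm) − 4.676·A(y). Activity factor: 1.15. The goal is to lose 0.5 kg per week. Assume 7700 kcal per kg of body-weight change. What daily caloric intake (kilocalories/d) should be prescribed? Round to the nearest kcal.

Harris-Benedict: BMR = 655.1 + 9.563(152.5) + 1.85(200) − 4.676(75) = 2132.7575 kcal/day.
TEE = 2132.7575 × 1.15 = 2452.6711 kcal/day.
Required daily deficit = 0.5 × 7700 ÷ 7 = 550 kcal/day.
Target intake = 2452.6711 − 550 = 1902.6711 kcal/day.

1903 kilocalories/d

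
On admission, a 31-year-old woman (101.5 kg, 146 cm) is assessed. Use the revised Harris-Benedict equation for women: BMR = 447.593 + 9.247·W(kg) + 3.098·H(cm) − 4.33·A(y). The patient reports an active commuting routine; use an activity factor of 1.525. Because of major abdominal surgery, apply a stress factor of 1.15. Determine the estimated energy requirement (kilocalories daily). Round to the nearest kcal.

2989 kilocalories daily

Harris-Benedict: BMR = 447.593 + 9.247(101.5) + 3.098(146) − 4.33(31) = 1704.2415 kcal/day.
TEE = BMR × activity factor = 1704.2415 × 1.525 = 2598.9683 kcal/day.
Apply stress factor: 2598.9683 × 1.15 = 2988.8135 kcal/day.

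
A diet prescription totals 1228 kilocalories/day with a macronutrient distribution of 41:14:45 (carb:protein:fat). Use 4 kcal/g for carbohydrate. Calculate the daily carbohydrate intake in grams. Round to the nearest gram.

126 g/day

Carbohydrate energy = 41% × 1228 = 503.48 kcal.
At 4 kcal/g: 503.48 ÷ 4 = 125.87 g.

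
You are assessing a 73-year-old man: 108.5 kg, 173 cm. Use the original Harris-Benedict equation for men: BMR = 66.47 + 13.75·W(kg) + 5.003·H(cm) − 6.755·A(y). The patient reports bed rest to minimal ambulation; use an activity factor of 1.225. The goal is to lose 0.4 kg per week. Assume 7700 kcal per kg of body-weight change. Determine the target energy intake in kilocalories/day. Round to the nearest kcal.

Harris-Benedict: BMR = 66.47 + 13.75(108.5) + 5.003(173) − 6.755(73) = 1930.749 kcal/day.
TEE = 1930.749 × 1.225 = 2365.1675 kcal/day.
Required daily deficit = 0.4 × 7700 ÷ 7 = 440 kcal/day.
Target intake = 2365.1675 − 440 = 1925.1675 kcal/day.

1925 kilocalories/day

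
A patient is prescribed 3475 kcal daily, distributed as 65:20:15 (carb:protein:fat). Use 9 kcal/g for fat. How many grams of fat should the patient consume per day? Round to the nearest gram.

58 g/day

Fat energy = 15% × 3475 = 521.25 kcal.
At 9 kcal/g: 521.25 ÷ 9 = 57.9167 g.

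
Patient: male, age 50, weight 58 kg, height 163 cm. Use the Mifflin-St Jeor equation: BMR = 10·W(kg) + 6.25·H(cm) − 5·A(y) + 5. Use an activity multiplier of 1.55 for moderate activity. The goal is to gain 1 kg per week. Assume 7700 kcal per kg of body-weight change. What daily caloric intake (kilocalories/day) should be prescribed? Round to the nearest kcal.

Mifflin-St Jeor (male): BMR = 10(58) + 6.25(163) − 5(50) + 5 = 580 + 1018.75 − 250 + 5 = 1353.75 kcal/day.
TEE = 1353.75 × 1.55 = 2098.3125 kcal/day.
Required daily surplus = 1 × 7700 ÷ 7 = 1100 kcal/day.
Target intake = 2098.3125 + 1100 = 3198.3125 kcal/day.

3198 kilocalories/day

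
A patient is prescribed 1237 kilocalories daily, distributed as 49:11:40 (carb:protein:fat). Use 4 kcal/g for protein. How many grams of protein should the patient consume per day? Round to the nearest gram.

Protein energy = 11% × 1237 = 136.07 kcal.
At 4 kcal/g: 136.07 ÷ 4 = 34.0175 g.

34 g/day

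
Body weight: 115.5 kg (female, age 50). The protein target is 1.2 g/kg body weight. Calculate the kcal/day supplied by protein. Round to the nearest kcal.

554 kcal/day

Protein = 1.2 g/kg × 115.5 kg = 138.6 g/day.
Protein energy = 138.6 g × 4 kcal/g = 554.4 kcal/day.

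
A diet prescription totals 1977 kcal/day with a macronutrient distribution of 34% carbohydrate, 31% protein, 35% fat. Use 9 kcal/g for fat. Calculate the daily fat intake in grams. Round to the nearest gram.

77 g/day

Fat energy = 35% × 1977 = 691.95 kcal.
At 9 kcal/g: 691.95 ÷ 9 = 76.8833 g.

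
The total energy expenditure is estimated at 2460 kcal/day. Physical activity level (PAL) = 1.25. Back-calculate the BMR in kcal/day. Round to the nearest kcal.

1968 kcal/day

BMR = TEE ÷ activity factor = 2460 ÷ 1.25 = 1968 kcal/day.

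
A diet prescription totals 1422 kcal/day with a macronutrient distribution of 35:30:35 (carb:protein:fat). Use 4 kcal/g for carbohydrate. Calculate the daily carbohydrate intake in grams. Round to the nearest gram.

124 g/day

Carbohydrate energy = 35% × 1422 = 497.7 kcal.
At 4 kcal/g: 497.7 ÷ 4 = 124.425 g.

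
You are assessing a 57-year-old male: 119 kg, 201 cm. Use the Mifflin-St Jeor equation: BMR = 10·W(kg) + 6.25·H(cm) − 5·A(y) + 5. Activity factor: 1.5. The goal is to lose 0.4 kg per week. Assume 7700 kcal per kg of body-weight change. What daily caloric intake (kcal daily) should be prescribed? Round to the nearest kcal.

Mifflin-St Jeor (male): BMR = 10(119) + 6.25(201) − 5(57) + 5 = 1190 + 1256.25 − 285 + 5 = 2166.25 kcal/day.
TEE = 2166.25 × 1.5 = 3249.375 kcal/day.
Required daily deficit = 0.4 × 7700 ÷ 7 = 440 kcal/day.
Target intake = 3249.375 − 440 = 2809.375 kcal/day.

2809 kcal daily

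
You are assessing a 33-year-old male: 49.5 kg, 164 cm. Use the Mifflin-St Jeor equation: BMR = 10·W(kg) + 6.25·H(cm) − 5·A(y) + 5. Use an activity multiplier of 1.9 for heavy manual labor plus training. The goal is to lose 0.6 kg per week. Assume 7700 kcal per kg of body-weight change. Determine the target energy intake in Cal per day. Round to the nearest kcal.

Mifflin-St Jeor (male): BMR = 10(49.5) + 6.25(164) − 5(33) + 5 = 495 + 1025 − 165 + 5 = 1360 kcal/day.
TEE = 1360 × 1.9 = 2584 kcal/day.
Required daily deficit = 0.6 × 7700 ÷ 7 = 660 kcal/day.
Target intake = 2584 − 660 = 1924 kcal/day.

1924 Cal per day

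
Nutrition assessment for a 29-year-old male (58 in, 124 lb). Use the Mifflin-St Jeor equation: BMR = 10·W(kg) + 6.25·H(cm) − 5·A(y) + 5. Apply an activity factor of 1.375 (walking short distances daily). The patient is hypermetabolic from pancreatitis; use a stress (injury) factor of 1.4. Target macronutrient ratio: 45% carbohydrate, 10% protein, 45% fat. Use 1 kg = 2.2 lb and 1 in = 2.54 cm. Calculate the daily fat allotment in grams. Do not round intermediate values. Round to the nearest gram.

Convert to metric: weight = 124 ÷ 2.2 = 56.3636 kg; height = 58 × 2.54 = 147.32 cm.
Mifflin-St Jeor (male): BMR = 10(56.3636) + 6.25(147.32) − 5(29) + 5 = 563.6364 + 920.75 − 145 + 5 = 1344.3864 kcal/day.
TEE = 1344.3864 × 1.375 = 1848.5313 kcal/day.
With stress factor 1.4: 1848.5313 × 1.4 = 2587.9438 kcal/day.
Fat energy = 45% × 2587.9438 = 1164.5747 kcal.
Fat = 1164.5747 ÷ 9 kcal/g = 129.3972 g.

129 g/day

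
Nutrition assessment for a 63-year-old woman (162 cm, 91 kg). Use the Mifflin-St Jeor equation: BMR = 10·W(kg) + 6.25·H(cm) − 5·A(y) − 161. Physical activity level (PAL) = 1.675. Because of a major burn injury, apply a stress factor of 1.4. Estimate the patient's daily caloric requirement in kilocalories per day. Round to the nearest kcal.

3392 kilocalories per day

Mifflin-St Jeor (female): BMR = 10(91) + 6.25(162) − 5(63) − 161 = 910 + 1012.5 − 315 − 161 = 1446.5 kcal/day.
TEE = BMR × activity factor = 1446.5 × 1.675 = 2422.8875 kcal/day.
Apply stress factor: 2422.8875 × 1.4 = 3392.0425 kcal/day.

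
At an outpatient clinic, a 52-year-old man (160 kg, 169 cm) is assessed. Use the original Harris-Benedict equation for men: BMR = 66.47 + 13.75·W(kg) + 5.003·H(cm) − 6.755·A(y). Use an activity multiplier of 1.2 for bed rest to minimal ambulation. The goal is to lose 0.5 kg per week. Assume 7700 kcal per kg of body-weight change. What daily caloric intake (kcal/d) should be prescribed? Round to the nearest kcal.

Harris-Benedict: BMR = 66.47 + 13.75(160) + 5.003(169) − 6.755(52) = 2760.717 kcal/day.
TEE = 2760.717 × 1.2 = 3312.8604 kcal/day.
Required daily deficit = 0.5 × 7700 ÷ 7 = 550 kcal/day.
Target intake = 3312.8604 − 550 = 2762.8604 kcal/day.

2763 kcal/d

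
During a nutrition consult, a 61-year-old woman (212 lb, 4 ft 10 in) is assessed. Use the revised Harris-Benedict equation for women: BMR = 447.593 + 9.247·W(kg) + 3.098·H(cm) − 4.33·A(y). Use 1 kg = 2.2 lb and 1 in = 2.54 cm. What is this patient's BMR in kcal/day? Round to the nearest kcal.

Convert to metric: weight = 212 ÷ 2.2 = 96.3636 kg; height = (4×12 + 10) × 2.54 = 58 × 2.54 = 147.32 cm.
Harris-Benedict: BMR = 447.593 + 9.247(96.3636) + 3.098(147.32) − 4.33(61) = 1530.9349 kcal/day.

1531 kcal/day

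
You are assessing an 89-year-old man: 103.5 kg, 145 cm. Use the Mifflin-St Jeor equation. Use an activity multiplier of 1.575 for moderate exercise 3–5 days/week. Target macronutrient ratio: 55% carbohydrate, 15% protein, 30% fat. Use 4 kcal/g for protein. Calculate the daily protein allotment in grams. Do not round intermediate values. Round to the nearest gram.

89 g/day

Mifflin-St Jeor (male): BMR = 10(103.5) + 6.25(145) − 5(89) + 5 = 1035 + 906.25 − 445 + 5 = 1501.25 kcal/day.
TEE = 1501.25 × 1.575 = 2364.4688 kcal/day.
Protein energy = 15% × 2364.4688 = 354.6703 kcal.
Protein = 354.6703 ÷ 4 kcal/g = 88.6676 g.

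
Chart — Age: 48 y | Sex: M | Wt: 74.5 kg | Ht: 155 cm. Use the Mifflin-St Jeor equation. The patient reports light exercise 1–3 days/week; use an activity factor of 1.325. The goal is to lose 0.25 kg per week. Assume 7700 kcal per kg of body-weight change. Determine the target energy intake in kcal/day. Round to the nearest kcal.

1684 kcal/day

Mifflin-St Jeor (male): BMR = 10(74.5) + 6.25(155) − 5(48) + 5 = 745 + 968.75 − 240 + 5 = 1478.75 kcal/day.
TEE = 1478.75 × 1.325 = 1959.3438 kcal/day.
Required daily deficit = 0.25 × 7700 ÷ 7 = 275 kcal/day.
Target intake = 1959.3438 − 275 = 1684.3438 kcal/day.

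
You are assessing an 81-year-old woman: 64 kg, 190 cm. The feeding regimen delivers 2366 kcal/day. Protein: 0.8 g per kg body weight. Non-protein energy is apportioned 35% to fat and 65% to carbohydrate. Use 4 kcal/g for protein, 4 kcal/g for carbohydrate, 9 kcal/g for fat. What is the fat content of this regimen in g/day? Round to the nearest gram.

Protein = 0.8 × 64 = 51.2 g → 51.2 × 4 = 204.8 kcal.
Non-protein calories = 2366 − 204.8 = 2161.2 kcal.
Fat: 35% × 2161.2 = 756.42 kcal; carbohydrate: 1404.78 kcal.
Fat: 756.42 kcal ÷ 9 kcal/g = 84.0467 g.

84 g/day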